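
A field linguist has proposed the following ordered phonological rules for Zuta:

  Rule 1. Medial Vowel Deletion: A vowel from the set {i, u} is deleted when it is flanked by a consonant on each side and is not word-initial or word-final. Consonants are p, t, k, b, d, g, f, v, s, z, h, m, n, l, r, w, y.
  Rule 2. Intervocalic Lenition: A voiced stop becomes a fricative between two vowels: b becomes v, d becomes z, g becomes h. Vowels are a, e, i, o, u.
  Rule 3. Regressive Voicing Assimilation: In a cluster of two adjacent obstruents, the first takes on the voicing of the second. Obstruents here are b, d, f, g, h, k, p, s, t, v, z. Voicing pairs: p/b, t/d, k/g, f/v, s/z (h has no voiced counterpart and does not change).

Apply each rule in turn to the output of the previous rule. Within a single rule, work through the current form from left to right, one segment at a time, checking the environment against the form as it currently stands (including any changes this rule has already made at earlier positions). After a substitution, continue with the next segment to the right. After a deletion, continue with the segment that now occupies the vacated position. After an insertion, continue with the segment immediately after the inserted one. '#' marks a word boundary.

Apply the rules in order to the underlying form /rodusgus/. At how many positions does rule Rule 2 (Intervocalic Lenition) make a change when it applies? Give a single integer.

0

Rule 1 Medial Vowel Deletion: [rodusgus] → [rodsgs]
Rule 2 Intervocalic Lenition: no change — [rodsgs]
Rule 3 Regressive Voicing Assimilation: [rodsgs] → [rotzks]
Rule Rule 2 changed 0 position(s).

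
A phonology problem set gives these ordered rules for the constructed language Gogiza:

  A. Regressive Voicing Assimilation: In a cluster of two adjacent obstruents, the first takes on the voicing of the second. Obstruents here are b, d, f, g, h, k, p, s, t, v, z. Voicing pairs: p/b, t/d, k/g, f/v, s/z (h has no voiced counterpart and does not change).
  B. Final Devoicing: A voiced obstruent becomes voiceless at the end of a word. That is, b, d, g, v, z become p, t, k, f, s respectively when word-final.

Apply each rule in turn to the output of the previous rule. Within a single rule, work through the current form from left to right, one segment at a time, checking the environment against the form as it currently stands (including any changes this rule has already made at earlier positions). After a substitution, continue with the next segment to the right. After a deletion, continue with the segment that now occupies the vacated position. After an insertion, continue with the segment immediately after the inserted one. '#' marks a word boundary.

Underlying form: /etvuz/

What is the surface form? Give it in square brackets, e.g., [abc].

A Regressive Voicing Assimilation: [etvuz] → [edvuz]
B Final Devoicing: [edvuz] → [edvus]

[edvus]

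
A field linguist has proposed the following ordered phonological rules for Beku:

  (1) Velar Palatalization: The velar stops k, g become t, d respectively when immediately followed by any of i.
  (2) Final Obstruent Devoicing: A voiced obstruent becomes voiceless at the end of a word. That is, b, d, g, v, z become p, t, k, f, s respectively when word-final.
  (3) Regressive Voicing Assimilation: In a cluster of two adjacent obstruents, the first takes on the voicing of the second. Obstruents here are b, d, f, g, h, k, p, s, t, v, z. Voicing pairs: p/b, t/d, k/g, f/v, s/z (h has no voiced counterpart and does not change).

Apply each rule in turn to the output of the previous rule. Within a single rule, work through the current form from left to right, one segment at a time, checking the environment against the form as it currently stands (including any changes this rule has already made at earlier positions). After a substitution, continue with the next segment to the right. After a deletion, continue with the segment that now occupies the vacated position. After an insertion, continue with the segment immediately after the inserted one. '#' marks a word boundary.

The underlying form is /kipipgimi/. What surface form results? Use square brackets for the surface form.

[tipibdimi]

(1) Velar Palatalization: [kipipgimi] → [tipipdimi]
(2) Final Obstruent Devoicing: no change — [tipipdimi]
(3) Regressive Voicing Assimilation: [tipipdimi] → [tipibdimi]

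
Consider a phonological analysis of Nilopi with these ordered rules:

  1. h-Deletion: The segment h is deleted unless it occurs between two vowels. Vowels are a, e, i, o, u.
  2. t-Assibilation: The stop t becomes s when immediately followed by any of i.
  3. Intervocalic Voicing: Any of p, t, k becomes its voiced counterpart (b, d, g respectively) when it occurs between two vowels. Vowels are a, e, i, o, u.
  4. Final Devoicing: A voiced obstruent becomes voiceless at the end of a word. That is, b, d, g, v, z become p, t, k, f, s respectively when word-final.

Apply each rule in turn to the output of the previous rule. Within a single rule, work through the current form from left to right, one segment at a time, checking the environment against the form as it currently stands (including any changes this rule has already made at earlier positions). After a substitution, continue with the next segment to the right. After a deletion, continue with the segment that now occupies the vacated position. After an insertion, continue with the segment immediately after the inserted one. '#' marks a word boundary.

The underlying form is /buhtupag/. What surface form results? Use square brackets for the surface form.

[budubak]

1 h-Deletion: [buhtupag] → [butupag]
2 t-Assibilation: no change — [butupag]
3 Intervocalic Voicing: [butupag] → [budubag]
4 Final Devoicing: [budubag] → [budubak]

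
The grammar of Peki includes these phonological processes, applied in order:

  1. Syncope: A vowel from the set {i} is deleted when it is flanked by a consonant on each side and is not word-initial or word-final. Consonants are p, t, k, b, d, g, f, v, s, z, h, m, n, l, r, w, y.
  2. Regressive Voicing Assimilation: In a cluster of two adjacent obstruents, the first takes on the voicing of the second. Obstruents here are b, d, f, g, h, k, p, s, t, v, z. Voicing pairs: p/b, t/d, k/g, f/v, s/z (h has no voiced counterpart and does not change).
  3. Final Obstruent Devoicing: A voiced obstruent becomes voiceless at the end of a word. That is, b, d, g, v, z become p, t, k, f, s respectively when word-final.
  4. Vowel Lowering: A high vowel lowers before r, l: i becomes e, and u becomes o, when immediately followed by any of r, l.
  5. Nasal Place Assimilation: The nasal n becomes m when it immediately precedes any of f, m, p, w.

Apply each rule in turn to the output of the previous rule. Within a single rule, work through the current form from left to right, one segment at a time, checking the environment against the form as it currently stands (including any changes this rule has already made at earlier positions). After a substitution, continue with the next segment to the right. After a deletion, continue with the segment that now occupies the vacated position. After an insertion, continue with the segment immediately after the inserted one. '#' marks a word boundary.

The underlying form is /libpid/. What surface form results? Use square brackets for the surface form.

1 Syncope: [libpid] → [lbpd]
2 Regressive Voicing Assimilation: [lbpd] → [lpbd]
3 Final Obstruent Devoicing: [lpbd] → [lpbt]
4 Vowel Lowering: no change — [lpbt]
5 Nasal Place Assimilation: no change — [lpbt]

[lpbt]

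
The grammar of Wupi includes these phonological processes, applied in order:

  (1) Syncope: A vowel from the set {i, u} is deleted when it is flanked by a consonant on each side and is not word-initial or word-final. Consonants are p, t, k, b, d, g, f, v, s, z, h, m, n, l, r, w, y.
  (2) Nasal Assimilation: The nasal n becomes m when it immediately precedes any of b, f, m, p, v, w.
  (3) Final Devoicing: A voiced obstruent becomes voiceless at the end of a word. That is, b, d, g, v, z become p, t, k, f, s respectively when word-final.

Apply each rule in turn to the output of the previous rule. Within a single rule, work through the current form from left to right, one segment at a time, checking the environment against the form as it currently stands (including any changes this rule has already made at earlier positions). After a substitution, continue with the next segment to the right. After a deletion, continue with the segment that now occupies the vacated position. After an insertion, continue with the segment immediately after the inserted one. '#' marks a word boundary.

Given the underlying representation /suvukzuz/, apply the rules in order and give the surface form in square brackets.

[svkzs]

(1) Syncope: [suvukzuz] → [svkzz]
(2) Nasal Assimilation: no change — [svkzz]
(3) Final Devoicing: [svkzz] → [svkzs]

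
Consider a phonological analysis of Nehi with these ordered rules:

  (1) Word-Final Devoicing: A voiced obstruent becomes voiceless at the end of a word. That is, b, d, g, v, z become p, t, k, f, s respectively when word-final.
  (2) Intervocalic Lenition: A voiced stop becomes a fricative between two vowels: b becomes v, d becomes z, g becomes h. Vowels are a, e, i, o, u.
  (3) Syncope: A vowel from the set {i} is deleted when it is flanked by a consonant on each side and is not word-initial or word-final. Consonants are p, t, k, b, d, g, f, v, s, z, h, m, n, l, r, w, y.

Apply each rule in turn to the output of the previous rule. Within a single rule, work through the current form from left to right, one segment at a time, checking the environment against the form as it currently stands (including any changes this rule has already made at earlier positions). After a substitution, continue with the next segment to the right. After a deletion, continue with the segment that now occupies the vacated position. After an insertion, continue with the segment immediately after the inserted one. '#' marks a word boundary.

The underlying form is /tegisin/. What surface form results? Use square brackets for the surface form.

[tehsn]

(1) Word-Final Devoicing: no change — [tegisin]
(2) Intervocalic Lenition: [tegisin] → [tehisin]
(3) Syncope: [tehisin] → [tehsn]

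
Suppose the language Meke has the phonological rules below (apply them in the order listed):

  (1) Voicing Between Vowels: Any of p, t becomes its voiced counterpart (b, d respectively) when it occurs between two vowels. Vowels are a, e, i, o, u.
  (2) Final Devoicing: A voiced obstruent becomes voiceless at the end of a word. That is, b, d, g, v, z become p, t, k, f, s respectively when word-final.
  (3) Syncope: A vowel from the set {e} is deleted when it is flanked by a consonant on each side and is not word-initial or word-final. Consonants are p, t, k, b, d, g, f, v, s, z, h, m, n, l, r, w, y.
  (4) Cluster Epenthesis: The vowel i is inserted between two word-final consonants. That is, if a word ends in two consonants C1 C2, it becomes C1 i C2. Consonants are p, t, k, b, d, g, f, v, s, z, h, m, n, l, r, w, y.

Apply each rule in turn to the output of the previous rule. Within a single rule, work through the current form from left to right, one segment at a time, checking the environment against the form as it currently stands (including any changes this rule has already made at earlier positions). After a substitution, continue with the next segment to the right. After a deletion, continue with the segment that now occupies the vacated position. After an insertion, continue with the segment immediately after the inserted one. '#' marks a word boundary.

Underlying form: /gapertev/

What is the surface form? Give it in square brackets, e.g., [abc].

(1) Voicing Between Vowels: [gapertev] → [gabertev]
(2) Final Devoicing: [gabertev] → [gabertef]
(3) Syncope: [gabertef] → [gabrtf]
(4) Cluster Epenthesis: [gabrtf] → [gabrtif]

[gabrtif]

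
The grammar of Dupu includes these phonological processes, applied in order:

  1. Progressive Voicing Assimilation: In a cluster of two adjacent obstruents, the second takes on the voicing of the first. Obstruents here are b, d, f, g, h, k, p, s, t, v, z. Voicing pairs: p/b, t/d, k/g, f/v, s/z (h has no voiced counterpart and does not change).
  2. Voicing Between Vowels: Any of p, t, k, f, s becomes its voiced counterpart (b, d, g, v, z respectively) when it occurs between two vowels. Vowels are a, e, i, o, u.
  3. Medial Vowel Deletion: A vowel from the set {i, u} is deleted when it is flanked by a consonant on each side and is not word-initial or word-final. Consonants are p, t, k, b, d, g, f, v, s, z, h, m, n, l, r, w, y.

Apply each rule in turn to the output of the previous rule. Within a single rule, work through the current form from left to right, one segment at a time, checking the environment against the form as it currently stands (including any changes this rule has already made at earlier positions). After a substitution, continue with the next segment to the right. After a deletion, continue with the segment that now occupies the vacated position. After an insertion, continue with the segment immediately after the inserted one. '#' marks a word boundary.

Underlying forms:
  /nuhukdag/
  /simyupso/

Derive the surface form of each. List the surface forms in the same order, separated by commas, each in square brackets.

/nuhukdag/:
  1 Progressive Voicing Assimilation: [nuhukdag] → [nuhuktag]
  2 Voicing Between Vowels: no change — [nuhuktag]
  3 Medial Vowel Deletion: [nuhuktag] → [nhktag]
/simyupso/:
  1 Progressive Voicing Assimilation: no change — [simyupso]
  2 Voicing Between Vowels: no change — [simyupso]
  3 Medial Vowel Deletion: [simyupso] → [smypso]

[nhktag], [smypso]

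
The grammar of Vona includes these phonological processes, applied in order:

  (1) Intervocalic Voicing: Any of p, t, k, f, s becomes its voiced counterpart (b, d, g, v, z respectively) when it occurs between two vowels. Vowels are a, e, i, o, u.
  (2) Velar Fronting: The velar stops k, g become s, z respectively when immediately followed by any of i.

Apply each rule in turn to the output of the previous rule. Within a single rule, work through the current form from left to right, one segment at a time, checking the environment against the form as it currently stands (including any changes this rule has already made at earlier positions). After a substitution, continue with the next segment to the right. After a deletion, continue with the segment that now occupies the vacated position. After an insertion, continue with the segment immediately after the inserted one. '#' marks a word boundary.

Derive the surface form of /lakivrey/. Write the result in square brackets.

[lazivrey]

(1) Intervocalic Voicing: [lakivrey] → [lagivrey]
(2) Velar Fronting: [lagivrey] → [lazivrey]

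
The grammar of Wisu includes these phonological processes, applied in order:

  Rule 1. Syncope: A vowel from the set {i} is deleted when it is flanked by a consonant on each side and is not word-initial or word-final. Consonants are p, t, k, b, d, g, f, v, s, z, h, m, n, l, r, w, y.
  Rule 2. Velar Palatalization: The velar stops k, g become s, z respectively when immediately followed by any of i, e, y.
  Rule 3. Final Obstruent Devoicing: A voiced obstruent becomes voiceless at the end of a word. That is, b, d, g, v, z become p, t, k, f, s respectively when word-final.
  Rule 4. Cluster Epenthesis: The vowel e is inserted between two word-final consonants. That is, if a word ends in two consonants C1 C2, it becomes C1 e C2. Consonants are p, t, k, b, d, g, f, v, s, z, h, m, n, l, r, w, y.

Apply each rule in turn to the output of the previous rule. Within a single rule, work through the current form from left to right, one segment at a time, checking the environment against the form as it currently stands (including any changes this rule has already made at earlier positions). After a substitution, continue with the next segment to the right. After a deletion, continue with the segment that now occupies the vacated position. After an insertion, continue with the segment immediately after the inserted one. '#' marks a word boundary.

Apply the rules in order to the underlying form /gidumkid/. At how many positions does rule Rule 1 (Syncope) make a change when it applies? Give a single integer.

2

Rule 1 Syncope: [gidumkid] → [gdumkd]
Rule 2 Velar Palatalization: no change — [gdumkd]
Rule 3 Final Obstruent Devoicing: [gdumkd] → [gdumkt]
Rule 4 Cluster Epenthesis: [gdumkt] → [gdumket]
Rule Rule 1 changed 2 position(s).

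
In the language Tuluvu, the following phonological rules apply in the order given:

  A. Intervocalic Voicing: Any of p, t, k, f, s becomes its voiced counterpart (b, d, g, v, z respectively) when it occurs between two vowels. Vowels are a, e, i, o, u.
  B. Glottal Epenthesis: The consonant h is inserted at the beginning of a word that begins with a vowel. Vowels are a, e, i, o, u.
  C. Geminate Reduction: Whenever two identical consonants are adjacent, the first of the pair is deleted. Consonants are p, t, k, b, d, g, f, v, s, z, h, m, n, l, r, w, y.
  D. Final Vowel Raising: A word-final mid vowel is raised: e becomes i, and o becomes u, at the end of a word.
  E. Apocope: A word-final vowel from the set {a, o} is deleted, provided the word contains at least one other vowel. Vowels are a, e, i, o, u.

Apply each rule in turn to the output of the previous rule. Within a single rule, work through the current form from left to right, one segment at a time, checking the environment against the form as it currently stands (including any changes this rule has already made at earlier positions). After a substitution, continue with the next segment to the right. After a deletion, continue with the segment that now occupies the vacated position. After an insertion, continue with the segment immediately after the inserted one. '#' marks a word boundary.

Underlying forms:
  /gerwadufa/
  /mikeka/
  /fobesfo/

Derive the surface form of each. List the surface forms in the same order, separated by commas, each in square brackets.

/gerwadufa/:
  A Intervocalic Voicing: [gerwadufa] → [gerwaduva]
  B Glottal Epenthesis: no change — [gerwaduva]
  C Geminate Reduction: no change — [gerwaduva]
  D Final Vowel Raising: no change — [gerwaduva]
  E Apocope: [gerwaduva] → [gerwaduv]
/mikeka/:
  A Intervocalic Voicing: [mikeka] → [migega]
  B Glottal Epenthesis: no change — [migega]
  C Geminate Reduction: no change — [migega]
  D Final Vowel Raising: no change — [migega]
  E Apocope: [migega] → [migeg]
/fobesfo/:
  A Intervocalic Voicing: no change — [fobesfo]
  B Glottal Epenthesis: no change — [fobesfo]
  C Geminate Reduction: no change — [fobesfo]
  D Final Vowel Raising: [fobesfo] → [fobesfu]
  E Apocope: no change — [fobesfu]

[gerwaduv], [migeg], [fobesfu]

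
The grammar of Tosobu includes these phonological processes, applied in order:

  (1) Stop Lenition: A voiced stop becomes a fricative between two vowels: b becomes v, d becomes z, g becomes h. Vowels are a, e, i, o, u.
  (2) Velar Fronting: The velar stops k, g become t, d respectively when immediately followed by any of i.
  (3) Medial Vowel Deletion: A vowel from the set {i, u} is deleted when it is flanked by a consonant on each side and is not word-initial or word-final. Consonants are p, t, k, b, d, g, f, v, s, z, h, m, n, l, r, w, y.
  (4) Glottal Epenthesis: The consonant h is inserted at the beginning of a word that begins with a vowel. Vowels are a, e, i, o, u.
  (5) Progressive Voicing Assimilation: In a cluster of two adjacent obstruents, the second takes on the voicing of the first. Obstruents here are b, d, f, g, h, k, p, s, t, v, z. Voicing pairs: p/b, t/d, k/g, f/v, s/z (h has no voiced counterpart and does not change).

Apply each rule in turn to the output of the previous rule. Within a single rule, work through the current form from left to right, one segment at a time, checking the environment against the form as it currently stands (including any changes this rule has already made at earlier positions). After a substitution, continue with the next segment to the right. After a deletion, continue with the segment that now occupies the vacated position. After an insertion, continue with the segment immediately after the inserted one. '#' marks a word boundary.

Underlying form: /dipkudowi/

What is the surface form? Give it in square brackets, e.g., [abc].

(1) Stop Lenition: [dipkudowi] → [dipkuzowi]
(2) Velar Fronting: no change — [dipkuzowi]
(3) Medial Vowel Deletion: [dipkuzowi] → [dpkzowi]
(4) Glottal Epenthesis: no change — [dpkzowi]
(5) Progressive Voicing Assimilation: [dpkzowi] → [dbgzowi]

[dbgzowi]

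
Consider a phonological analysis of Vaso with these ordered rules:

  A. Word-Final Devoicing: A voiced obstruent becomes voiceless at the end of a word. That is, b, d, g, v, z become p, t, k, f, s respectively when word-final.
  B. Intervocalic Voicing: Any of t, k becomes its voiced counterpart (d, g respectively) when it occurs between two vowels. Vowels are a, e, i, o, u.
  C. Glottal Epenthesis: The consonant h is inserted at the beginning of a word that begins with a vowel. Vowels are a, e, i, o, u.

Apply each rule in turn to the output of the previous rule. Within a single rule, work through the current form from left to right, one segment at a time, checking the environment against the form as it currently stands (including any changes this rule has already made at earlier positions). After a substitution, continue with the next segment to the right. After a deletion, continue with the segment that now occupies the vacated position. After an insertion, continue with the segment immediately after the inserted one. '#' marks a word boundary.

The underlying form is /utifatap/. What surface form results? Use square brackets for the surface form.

A Word-Final Devoicing: no change — [utifatap]
B Intervocalic Voicing: [utifatap] → [udifadap]
C Glottal Epenthesis: [udifadap] → [hudifadap]

[hudifadap]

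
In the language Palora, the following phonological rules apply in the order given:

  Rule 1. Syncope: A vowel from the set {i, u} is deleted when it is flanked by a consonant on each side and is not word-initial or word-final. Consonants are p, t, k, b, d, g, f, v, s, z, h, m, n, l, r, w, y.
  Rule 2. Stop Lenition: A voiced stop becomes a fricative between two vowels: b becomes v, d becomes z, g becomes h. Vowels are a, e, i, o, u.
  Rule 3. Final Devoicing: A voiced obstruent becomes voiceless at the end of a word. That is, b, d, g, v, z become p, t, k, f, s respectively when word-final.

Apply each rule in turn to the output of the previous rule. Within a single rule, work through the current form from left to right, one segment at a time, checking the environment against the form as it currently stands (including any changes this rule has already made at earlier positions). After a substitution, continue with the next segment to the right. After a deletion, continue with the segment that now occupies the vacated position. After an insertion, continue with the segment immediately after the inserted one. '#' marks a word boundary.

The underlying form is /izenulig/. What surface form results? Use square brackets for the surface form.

Rule 1 Syncope: [izenulig] → [izenlg]
Rule 2 Stop Lenition: no change — [izenlg]
Rule 3 Final Devoicing: [izenlg] → [izenlk]

[izenlk]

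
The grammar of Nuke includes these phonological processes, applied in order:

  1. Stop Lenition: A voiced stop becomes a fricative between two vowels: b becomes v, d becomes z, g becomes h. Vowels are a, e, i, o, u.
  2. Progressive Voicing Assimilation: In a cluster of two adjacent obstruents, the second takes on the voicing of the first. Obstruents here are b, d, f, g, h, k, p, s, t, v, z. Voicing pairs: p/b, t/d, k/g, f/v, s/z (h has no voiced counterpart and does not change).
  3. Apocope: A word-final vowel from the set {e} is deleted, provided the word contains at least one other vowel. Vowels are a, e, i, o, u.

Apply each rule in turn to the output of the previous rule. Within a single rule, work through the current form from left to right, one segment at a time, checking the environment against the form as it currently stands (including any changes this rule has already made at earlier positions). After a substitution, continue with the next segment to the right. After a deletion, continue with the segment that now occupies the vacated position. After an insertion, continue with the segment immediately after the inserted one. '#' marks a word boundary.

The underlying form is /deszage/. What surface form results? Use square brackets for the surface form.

[dessah]

1 Stop Lenition: [deszage] → [deszahe]
2 Progressive Voicing Assimilation: [deszahe] → [dessahe]
3 Apocope: [dessahe] → [dessah]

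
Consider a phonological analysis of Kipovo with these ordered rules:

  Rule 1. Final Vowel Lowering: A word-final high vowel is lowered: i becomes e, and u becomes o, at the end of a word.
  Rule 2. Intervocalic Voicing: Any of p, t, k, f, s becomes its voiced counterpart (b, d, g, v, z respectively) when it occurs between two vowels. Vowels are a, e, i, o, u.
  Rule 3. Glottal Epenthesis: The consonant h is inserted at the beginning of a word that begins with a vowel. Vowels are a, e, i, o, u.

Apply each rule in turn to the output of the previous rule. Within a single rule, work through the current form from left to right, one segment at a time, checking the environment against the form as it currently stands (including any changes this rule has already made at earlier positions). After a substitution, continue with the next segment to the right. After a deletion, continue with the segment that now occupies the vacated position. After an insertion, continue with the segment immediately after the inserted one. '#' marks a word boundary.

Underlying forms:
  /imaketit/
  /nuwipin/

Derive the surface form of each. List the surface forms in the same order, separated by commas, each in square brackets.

/imaketit/:
  Rule 1 Final Vowel Lowering: no change — [imaketit]
  Rule 2 Intervocalic Voicing: [imaketit] → [imagedit]
  Rule 3 Glottal Epenthesis: [imagedit] → [himagedit]
/nuwipin/:
  Rule 1 Final Vowel Lowering: no change — [nuwipin]
  Rule 2 Intervocalic Voicing: [nuwipin] → [nuwibin]
  Rule 3 Glottal Epenthesis: no change — [nuwibin]

[himagedit], [nuwibin]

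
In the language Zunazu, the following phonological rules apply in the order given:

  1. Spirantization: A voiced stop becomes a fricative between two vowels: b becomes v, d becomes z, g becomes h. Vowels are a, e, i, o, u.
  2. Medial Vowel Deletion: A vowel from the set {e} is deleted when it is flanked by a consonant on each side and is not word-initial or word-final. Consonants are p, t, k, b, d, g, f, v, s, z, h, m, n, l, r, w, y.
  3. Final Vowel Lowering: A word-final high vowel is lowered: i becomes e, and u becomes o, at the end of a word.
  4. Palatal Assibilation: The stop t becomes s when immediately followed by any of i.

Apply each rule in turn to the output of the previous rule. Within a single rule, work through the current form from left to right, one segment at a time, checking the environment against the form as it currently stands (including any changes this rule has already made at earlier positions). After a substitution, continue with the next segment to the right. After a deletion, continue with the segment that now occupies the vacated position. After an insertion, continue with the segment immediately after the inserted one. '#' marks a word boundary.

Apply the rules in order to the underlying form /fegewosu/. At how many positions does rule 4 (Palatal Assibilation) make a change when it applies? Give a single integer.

1 Spirantization: [fegewosu] → [fehewosu]
2 Medial Vowel Deletion: [fehewosu] → [fhwosu]
3 Final Vowel Lowering: [fhwosu] → [fhwoso]
4 Palatal Assibilation: no change — [fhwoso]
Rule 4 changed 0 position(s).

0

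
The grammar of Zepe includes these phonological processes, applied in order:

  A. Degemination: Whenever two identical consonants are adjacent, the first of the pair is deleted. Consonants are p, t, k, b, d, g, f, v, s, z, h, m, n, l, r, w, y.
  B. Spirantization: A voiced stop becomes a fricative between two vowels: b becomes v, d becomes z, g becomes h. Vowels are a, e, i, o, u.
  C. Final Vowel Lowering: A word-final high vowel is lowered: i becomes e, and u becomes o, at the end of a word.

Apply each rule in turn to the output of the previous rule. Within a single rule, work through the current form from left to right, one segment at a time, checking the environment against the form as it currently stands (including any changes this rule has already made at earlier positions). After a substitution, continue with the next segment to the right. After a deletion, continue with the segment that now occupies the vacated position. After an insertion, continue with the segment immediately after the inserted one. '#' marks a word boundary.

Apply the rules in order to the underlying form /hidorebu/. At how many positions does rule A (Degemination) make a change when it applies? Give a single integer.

0

A Degemination: no change — [hidorebu]
B Spirantization: [hidorebu] → [hizorevu]
C Final Vowel Lowering: [hizorevu] → [hizorevo]
Rule A changed 0 position(s).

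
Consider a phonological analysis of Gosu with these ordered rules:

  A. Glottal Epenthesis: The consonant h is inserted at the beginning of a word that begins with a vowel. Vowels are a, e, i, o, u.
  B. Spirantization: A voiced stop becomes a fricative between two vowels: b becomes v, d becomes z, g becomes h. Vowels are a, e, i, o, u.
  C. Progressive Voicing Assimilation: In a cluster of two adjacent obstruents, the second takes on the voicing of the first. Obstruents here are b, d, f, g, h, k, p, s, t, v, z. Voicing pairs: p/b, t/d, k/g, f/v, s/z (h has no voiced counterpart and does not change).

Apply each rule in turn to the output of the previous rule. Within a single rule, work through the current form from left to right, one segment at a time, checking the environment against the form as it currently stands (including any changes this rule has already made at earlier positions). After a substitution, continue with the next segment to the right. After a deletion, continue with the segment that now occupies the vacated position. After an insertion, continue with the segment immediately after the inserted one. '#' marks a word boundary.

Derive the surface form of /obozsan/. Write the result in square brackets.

A Glottal Epenthesis: [obozsan] → [hobozsan]
B Spirantization: [hobozsan] → [hovozsan]
C Progressive Voicing Assimilation: [hovozsan] → [hovozzan]

[hovozzan]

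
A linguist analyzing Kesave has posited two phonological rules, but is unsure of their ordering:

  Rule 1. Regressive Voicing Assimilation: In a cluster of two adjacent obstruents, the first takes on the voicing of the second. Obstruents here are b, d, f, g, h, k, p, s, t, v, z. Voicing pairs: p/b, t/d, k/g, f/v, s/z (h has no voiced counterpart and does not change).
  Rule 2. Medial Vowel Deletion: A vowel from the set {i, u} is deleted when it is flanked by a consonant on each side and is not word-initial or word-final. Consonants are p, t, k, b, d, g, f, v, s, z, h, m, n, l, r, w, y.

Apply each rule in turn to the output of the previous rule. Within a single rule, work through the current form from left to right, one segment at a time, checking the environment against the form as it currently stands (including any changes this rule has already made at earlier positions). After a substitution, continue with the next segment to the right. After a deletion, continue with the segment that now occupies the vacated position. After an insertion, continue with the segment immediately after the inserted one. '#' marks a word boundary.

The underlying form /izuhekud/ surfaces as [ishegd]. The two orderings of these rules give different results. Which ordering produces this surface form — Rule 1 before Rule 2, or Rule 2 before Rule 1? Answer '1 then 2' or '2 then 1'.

2 then 1

Order 1 then 2:
  1 Regressive Voicing Assimilation: no change — [izuhekud]
  2 Medial Vowel Deletion: [izuhekud] → [izhekd]
  result: [izhekd]
Order 2 then 1:
  2 Medial Vowel Deletion: [izuhekud] → [izhekd]
  1 Regressive Voicing Assimilation: [izhekd] → [ishegd]
  result: [ishegd]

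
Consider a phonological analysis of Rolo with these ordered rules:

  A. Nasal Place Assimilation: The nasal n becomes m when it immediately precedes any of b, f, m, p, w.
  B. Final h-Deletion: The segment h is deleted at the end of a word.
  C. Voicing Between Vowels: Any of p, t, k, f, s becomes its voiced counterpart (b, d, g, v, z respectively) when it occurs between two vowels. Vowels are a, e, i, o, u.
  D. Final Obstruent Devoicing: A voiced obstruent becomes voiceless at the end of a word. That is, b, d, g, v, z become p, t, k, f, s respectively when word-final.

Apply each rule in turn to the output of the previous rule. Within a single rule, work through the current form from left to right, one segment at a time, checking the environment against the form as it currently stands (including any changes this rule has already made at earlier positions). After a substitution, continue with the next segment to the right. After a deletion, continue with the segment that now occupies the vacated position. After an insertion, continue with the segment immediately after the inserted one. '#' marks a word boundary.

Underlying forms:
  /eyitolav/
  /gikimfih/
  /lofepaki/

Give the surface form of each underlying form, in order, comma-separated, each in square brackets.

/eyitolav/:
  A Nasal Place Assimilation: no change — [eyitolav]
  B Final h-Deletion: no change — [eyitolav]
  C Voicing Between Vowels: [eyitolav] → [eyidolav]
  D Final Obstruent Devoicing: [eyidolav] → [eyidolaf]
/gikimfih/:
  A Nasal Place Assimilation: no change — [gikimfih]
  B Final h-Deletion: [gikimfih] → [gikimfi]
  C Voicing Between Vowels: [gikimfi] → [gigimfi]
  D Final Obstruent Devoicing: no change — [gigimfi]
/lofepaki/:
  A Nasal Place Assimilation: no change — [lofepaki]
  B Final h-Deletion: no change — [lofepaki]
  C Voicing Between Vowels: [lofepaki] → [lovebagi]
  D Final Obstruent Devoicing: no change — [lovebagi]

[eyidolaf], [gigimfi], [lovebagi]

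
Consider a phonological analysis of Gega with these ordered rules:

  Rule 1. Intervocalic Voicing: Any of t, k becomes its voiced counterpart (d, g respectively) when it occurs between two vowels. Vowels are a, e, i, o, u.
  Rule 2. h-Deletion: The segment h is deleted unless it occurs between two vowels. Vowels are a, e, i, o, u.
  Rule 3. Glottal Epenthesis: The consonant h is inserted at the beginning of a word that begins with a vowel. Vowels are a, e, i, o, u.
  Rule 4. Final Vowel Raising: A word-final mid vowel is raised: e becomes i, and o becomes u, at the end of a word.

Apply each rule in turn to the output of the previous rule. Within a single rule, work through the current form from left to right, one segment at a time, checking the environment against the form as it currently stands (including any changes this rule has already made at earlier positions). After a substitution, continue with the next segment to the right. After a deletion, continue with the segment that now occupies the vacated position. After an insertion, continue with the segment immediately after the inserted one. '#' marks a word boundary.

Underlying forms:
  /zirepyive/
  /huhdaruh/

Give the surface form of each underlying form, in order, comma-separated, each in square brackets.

/zirepyive/:
  Rule 1 Intervocalic Voicing: no change — [zirepyive]
  Rule 2 h-Deletion: no change — [zirepyive]
  Rule 3 Glottal Epenthesis: no change — [zirepyive]
  Rule 4 Final Vowel Raising: [zirepyive] → [zirepyivi]
/huhdaruh/:
  Rule 1 Intervocalic Voicing: no change — [huhdaruh]
  Rule 2 h-Deletion: [huhdaruh] → [udaru]
  Rule 3 Glottal Epenthesis: [udaru] → [hudaru]
  Rule 4 Final Vowel Raising: no change — [hudaru]

[zirepyivi], [hudaru]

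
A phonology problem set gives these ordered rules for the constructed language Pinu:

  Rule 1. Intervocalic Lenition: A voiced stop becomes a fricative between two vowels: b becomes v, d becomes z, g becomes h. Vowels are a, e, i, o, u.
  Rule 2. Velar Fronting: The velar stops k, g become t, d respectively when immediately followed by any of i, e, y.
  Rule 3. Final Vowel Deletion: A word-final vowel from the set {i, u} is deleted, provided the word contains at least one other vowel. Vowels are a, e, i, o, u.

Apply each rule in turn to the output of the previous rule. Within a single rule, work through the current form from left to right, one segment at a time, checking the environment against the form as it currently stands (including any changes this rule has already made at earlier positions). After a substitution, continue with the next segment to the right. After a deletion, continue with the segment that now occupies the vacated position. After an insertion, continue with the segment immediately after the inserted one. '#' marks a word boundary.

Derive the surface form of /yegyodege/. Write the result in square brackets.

[yedyozehe]

Rule 1 Intervocalic Lenition: [yegyodege] → [yegyozehe]
Rule 2 Velar Fronting: [yegyozehe] → [yedyozehe]
Rule 3 Final Vowel Deletion: no change — [yedyozehe]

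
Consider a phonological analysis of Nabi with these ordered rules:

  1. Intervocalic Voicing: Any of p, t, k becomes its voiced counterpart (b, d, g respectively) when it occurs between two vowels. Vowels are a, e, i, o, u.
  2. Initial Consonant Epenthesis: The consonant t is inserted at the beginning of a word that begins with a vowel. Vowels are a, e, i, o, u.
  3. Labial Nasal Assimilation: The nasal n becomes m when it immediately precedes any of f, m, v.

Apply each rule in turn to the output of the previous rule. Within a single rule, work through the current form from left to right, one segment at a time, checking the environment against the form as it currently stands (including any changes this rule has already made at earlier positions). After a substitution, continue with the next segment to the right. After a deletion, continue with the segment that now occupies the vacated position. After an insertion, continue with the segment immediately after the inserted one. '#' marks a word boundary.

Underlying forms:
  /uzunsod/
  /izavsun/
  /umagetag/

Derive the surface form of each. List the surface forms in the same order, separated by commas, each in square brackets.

/uzunsod/:
  1 Intervocalic Voicing: no change — [uzunsod]
  2 Initial Consonant Epenthesis: [uzunsod] → [tuzunsod]
  3 Labial Nasal Assimilation: no change — [tuzunsod]
/izavsun/:
  1 Intervocalic Voicing: no change — [izavsun]
  2 Initial Consonant Epenthesis: [izavsun] → [tizavsun]
  3 Labial Nasal Assimilation: no change — [tizavsun]
/umagetag/:
  1 Intervocalic Voicing: [umagetag] → [umagedag]
  2 Initial Consonant Epenthesis: [umagedag] → [tumagedag]
  3 Labial Nasal Assimilation: no change — [tumagedag]

[tuzunsod], [tizavsun], [tumagedag]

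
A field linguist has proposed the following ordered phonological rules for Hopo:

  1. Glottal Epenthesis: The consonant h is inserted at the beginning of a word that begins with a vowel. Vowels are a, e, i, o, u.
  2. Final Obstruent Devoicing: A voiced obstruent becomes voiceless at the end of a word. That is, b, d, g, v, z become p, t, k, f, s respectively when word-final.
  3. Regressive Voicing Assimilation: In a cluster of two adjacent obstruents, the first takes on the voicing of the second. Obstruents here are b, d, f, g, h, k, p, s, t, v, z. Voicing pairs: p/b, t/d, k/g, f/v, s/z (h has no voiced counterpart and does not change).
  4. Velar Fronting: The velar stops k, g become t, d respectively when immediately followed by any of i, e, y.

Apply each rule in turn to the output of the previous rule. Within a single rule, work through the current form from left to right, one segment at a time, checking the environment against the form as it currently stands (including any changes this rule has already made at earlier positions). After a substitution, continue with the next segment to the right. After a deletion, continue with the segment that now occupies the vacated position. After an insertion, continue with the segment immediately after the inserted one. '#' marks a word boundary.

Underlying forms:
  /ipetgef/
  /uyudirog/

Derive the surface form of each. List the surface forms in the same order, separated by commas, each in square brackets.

/ipetgef/:
  1 Glottal Epenthesis: [ipetgef] → [hipetgef]
  2 Final Obstruent Devoicing: no change — [hipetgef]
  3 Regressive Voicing Assimilation: [hipetgef] → [hipedgef]
  4 Velar Fronting: [hipedgef] → [hipeddef]
/uyudirog/:
  1 Glottal Epenthesis: [uyudirog] → [huyudirog]
  2 Final Obstruent Devoicing: [huyudirog] → [huyudirok]
  3 Regressive Voicing Assimilation: no change — [huyudirok]
  4 Velar Fronting: no change — [huyudirok]

[hipeddef], [huyudirok]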